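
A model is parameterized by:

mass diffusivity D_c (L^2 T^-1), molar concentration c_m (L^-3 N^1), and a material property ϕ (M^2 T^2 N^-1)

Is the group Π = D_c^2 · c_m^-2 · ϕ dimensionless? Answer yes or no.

Sum the exponent of each base dimension across the product:
  M: 2·[D_c]_M − 2·[c_m]_M + [ϕ]_M = 2·(0) − 2·(0) + (2) = 2
  L: 2·[D_c]_L − 2·[c_m]_L + [ϕ]_L = 2·(2) − 2·(-3) + (0) = 10
  T: 2·[D_c]_T − 2·[c_m]_T + [ϕ]_T = 2·(-1) − 2·(0) + (2) = 0
  N: 2·[D_c]_N − 2·[c_m]_N + [ϕ]_N = 2·(0) − 2·(1) + (-1) = -3
Net dimensions [M² L¹⁰ N⁻³] ≠ [1] — not dimensionless.

no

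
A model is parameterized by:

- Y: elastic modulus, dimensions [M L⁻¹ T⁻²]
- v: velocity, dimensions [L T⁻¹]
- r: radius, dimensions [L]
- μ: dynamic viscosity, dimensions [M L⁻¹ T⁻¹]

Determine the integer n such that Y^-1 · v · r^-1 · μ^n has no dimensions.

Balance the M exponent: (1)·n from μ, plus −(1) + (0) − (0) = -1 from the rest, must sum to zero.
n − 1 = 0, so n = 1.

1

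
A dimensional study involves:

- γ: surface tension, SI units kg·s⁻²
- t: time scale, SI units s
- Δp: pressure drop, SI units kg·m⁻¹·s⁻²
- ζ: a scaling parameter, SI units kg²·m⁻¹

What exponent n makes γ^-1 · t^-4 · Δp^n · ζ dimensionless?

-1

Balance the M exponent: (1)·n from Δp, plus −(1) − 4·(0) + (2) = 1 from the rest, must sum to zero.
n + 1 = 0, so n = -1.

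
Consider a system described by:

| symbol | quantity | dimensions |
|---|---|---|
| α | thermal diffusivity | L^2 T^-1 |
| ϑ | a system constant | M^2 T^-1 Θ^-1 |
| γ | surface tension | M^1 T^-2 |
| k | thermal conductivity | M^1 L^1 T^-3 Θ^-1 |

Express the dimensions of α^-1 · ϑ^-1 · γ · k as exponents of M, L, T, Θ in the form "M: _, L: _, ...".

Collect each base-dimension exponent across the product:
  M: −(0) − (2) + (1) + (1) = 0
  L: −(2) − (0) + (0) + (1) = -1
  T: −(-1) − (-1) + (-2) + (-3) = -3
  Θ: −(0) − (-1) + (0) + (-1) = 0
So the dimensions are [L⁻¹ T⁻³].

M: 0, L: -1, T: -3, Θ: 0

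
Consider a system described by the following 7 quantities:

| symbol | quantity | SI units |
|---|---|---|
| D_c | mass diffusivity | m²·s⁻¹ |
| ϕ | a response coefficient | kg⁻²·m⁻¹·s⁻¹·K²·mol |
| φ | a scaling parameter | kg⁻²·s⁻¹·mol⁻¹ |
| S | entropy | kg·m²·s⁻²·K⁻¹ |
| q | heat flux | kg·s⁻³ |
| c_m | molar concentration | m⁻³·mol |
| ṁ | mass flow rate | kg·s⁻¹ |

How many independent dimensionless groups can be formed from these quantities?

There are 7 variables and 5 base dimensions (M, L, T, Θ, N).
The dimension matrix has rank 5.
Independent dimensionless groups: 7 − 5 = 2.

2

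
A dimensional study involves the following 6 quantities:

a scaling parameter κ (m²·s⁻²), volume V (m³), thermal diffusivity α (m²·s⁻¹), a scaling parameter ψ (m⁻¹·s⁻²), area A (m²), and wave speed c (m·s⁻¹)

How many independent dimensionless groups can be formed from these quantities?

4

There are 6 variables and 2 base dimensions (L, T).
The dimension matrix has rank 2.
Independent dimensionless groups: 6 − 2 = 4.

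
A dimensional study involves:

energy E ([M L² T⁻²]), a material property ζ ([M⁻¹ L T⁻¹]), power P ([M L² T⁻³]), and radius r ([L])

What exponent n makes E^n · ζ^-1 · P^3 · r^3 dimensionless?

Balance the M exponent: (1)·n from E, plus −(-1) + 3·(1) + 3·(0) = 4 from the rest, must sum to zero.
n + 4 = 0, so n = -4.

-4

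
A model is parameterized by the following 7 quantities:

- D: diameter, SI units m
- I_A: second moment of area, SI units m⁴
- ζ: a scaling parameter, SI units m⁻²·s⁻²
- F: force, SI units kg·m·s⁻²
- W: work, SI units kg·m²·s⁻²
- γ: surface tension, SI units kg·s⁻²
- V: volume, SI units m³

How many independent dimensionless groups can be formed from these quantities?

4

There are 7 variables and 3 base dimensions (M, L, T).
The dimension matrix has rank 3.
Independent dimensionless groups: 7 − 3 = 4.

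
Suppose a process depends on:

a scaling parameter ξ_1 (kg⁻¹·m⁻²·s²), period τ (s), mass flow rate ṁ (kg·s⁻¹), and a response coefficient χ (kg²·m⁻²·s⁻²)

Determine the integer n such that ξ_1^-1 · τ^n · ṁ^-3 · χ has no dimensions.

1

Balance the T exponent: (1)·n from τ, plus −(2) − 3·(-1) + (-2) = -1 from the rest, must sum to zero.
n − 1 = 0, so n = 1.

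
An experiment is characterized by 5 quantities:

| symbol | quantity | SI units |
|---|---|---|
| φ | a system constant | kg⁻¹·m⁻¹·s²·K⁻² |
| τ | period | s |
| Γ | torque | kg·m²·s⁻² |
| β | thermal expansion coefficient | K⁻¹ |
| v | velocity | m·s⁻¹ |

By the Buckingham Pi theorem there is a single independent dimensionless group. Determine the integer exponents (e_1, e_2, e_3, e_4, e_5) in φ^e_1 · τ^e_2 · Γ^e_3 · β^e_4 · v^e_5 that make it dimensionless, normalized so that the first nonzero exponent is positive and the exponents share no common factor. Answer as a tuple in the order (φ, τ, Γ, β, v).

(1, -1, 1, -2, -1)

M: e_1·(-1) + e_2·(0) + e_3·(1) + e_4·(0) + e_5·(0) = 0
L: e_1·(-1) + e_2·(0) + e_3·(2) + e_4·(0) + e_5·(1) = 0
T: e_1·(2) + e_2·(1) + e_3·(-2) + e_4·(0) + e_5·(-1) = 0
Θ: e_1·(-2) + e_2·(0) + e_3·(0) + e_4·(-1) + e_5·(0) = 0
Solving this homogeneous linear system for the smallest-integer solution (first nonzero entry positive) gives (1, -1, 1, -2, -1).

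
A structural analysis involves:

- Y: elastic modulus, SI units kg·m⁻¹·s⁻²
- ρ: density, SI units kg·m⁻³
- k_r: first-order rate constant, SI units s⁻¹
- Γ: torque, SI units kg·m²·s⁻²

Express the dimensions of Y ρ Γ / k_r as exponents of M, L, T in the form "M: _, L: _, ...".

Collect each base-dimension exponent across the product:
  M: (1) + (1) − (0) + (1) = 3
  L: (-1) + (-3) − (0) + (2) = -2
  T: (-2) + (0) − (-1) + (-2) = -3
So the dimensions are [M³ L⁻² T⁻³].

M: 3, L: -2, T: -3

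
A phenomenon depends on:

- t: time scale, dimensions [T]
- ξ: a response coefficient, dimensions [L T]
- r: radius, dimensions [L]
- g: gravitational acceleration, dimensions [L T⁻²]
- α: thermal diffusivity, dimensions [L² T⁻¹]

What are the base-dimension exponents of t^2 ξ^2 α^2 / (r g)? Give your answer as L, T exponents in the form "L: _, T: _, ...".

L: 4, T: 4

Collect each base-dimension exponent across the product:
  L: 2·(0) + 2·(1) − (1) − (1) + 2·(2) = 4
  T: 2·(1) + 2·(1) − (0) − (-2) + 2·(-1) = 4
So the dimensions are [L⁴ T⁴].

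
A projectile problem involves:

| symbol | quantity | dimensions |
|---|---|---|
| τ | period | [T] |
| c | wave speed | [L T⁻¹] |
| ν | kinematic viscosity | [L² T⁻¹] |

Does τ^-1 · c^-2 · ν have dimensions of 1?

yes

Sum the exponent of each base dimension across the product:
  M: −[τ]_M − 2·[c]_M + [ν]_M = −(0) − 2·(0) + (0) = 0
  L: −[τ]_L − 2·[c]_L + [ν]_L = −(0) − 2·(1) + (2) = 0
  T: −[τ]_T − 2·[c]_T + [ν]_T = −(1) − 2·(-1) + (-1) = 0
All base exponents vanish — dimensionless.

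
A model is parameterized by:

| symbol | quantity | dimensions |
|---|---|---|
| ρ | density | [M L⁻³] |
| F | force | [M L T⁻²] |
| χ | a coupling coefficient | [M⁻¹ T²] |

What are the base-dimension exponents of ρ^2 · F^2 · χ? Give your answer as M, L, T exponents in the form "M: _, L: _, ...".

M: 3, L: -4, T: -2

Collect each base-dimension exponent across the product:
  M: 2·(1) + 2·(1) + (-1) = 3
  L: 2·(-3) + 2·(1) + (0) = -4
  T: 2·(0) + 2·(-2) + (2) = -2
So the dimensions are [M³ L⁻⁴ T⁻²].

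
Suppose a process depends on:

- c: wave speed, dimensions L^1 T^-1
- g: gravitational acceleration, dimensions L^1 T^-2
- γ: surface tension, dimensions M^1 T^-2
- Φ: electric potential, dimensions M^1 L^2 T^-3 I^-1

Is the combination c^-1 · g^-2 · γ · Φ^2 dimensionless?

no

Sum the exponent of each base dimension across the product:
  M: −[c]_M − 2·[g]_M + [γ]_M + 2·[Φ]_M = −(0) − 2·(0) + (1) + 2·(1) = 3
  L: −[c]_L − 2·[g]_L + [γ]_L + 2·[Φ]_L = −(1) − 2·(1) + (0) + 2·(2) = 1
  T: −[c]_T − 2·[g]_T + [γ]_T + 2·[Φ]_T = −(-1) − 2·(-2) + (-2) + 2·(-3) = -3
  I: −[c]_I − 2·[g]_I + [γ]_I + 2·[Φ]_I = −(0) − 2·(0) + (0) + 2·(-1) = -2
Net dimensions [M³ L T⁻³ I⁻²] ≠ [1] — not dimensionless.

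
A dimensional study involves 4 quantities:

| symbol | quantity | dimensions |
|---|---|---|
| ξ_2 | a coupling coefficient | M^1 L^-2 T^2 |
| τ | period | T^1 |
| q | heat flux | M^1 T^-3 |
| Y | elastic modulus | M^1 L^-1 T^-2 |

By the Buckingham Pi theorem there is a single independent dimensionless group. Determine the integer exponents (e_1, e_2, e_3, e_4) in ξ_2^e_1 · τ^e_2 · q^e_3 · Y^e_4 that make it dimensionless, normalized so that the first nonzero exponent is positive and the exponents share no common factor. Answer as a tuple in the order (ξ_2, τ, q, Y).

M: e_1·(1) + e_2·(0) + e_3·(1) + e_4·(1) = 0
L: e_1·(-2) + e_2·(0) + e_3·(0) + e_4·(-1) = 0
T: e_1·(2) + e_2·(1) + e_3·(-3) + e_4·(-2) = 0
Solving this homogeneous linear system for the smallest-integer solution (first nonzero entry positive) gives (1, -3, 1, -2).

(1, -3, 1, -2)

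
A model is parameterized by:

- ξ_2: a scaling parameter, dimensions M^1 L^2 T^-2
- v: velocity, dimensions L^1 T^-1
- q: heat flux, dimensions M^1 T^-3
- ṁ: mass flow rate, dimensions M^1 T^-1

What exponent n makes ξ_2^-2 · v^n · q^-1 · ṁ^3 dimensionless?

Balance the L exponent: (1)·n from v, plus −2·(2) − (0) + 3·(0) = -4 from the rest, must sum to zero.
n − 4 = 0, so n = 4.

4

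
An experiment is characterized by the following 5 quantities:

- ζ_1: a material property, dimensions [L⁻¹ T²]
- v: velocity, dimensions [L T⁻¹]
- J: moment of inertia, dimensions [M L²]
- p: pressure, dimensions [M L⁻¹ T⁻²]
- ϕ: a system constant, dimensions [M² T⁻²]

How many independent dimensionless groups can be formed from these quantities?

2

There are 5 variables and 3 base dimensions (M, L, T).
The dimension matrix has rank 3.
Independent dimensionless groups: 5 − 3 = 2.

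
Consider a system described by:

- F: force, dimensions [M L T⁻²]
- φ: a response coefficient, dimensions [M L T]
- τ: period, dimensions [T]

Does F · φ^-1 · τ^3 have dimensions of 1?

yes

Sum the exponent of each base dimension across the product:
  M: [F]_M − [φ]_M + 3·[τ]_M = (1) − (1) + 3·(0) = 0
  L: [F]_L − [φ]_L + 3·[τ]_L = (1) − (1) + 3·(0) = 0
  T: [F]_T − [φ]_T + 3·[τ]_T = (-2) − (1) + 3·(1) = 0
All base exponents vanish — dimensionless.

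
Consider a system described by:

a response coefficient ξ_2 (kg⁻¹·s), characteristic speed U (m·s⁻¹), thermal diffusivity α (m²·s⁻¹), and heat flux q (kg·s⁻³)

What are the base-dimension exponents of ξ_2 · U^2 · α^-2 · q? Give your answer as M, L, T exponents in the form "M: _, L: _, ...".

Collect each base-dimension exponent across the product:
  M: (-1) + 2·(0) − 2·(0) + (1) = 0
  L: (0) + 2·(1) − 2·(2) + (0) = -2
  T: (1) + 2·(-1) − 2·(-1) + (-3) = -2
So the dimensions are [L⁻² T⁻²].

M: 0, L: -2, T: -2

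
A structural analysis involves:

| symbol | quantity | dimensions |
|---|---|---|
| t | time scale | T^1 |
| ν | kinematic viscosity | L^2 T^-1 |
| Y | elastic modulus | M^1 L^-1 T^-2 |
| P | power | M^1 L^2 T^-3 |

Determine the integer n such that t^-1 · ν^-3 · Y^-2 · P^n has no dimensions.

Balance the M exponent: (1)·n from P, plus −(0) − 3·(0) − 2·(1) = -2 from the rest, must sum to zero.
n − 2 = 0, so n = 2.

2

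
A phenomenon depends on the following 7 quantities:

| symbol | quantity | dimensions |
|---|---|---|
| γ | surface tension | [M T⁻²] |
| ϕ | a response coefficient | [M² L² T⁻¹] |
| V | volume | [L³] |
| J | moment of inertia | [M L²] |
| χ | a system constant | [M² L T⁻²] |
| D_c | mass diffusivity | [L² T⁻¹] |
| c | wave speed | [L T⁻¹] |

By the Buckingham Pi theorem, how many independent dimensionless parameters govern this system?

4

There are 7 variables and 3 base dimensions (M, L, T).
The dimension matrix has rank 3.
Independent dimensionless groups: 7 − 3 = 4.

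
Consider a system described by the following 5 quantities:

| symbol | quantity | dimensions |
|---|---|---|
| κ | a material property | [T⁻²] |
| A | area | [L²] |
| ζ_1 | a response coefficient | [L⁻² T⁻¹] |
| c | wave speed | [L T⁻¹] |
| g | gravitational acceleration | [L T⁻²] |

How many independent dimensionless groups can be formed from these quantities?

3

There are 5 variables and 2 base dimensions (L, T).
The dimension matrix has rank 2.
Independent dimensionless groups: 5 − 2 = 3.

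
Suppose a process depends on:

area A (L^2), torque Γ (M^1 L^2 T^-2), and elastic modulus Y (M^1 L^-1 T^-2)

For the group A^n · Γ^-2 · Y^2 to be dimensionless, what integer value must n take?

Balance the L exponent: (2)·n from A, plus −2·(2) + 2·(-1) = -6 from the rest, must sum to zero.
2n − 6 = 0, so n = 3.

3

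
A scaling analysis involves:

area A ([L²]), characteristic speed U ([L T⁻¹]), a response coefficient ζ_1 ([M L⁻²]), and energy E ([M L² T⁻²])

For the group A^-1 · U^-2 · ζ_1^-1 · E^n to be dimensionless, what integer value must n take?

Balance the M exponent: (1)·n from E, plus −(0) − 2·(0) − (1) = -1 from the rest, must sum to zero.
n − 1 = 0, so n = 1.

1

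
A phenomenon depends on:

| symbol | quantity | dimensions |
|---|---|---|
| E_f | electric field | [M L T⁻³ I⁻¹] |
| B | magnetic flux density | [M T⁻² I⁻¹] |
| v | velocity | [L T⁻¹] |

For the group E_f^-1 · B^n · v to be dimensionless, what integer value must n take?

1

Balance the M exponent: (1)·n from B, plus −(1) + (0) = -1 from the rest, must sum to zero.
n − 1 = 0, so n = 1.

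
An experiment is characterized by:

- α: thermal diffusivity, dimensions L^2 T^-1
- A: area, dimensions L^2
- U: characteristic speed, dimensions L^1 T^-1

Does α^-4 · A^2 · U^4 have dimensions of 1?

Sum the exponent of each base dimension across the product:
  L: −4·[α]_L + 2·[A]_L + 4·[U]_L = −4·(2) + 2·(2) + 4·(1) = 0
  T: −4·[α]_T + 2·[A]_T + 4·[U]_T = −4·(-1) + 2·(0) + 4·(-1) = 0
All base exponents vanish — dimensionless.

yes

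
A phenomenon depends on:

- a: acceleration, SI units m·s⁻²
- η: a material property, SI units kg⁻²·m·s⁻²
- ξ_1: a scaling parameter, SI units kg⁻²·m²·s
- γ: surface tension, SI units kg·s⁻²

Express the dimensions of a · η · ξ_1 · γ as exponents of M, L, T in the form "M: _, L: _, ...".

M: -3, L: 4, T: -5

Collect each base-dimension exponent across the product:
  M: (0) + (-2) + (-2) + (1) = -3
  L: (1) + (1) + (2) + (0) = 4
  T: (-2) + (-2) + (1) + (-2) = -5
So the dimensions are [M⁻³ L⁴ T⁻⁵].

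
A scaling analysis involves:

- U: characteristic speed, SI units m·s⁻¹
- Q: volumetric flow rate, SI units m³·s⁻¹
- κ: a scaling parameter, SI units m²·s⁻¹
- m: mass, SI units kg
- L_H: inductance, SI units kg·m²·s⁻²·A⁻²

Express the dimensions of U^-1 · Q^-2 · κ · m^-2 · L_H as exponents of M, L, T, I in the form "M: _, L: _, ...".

M: -1, L: -3, T: 0, I: -2

Collect each base-dimension exponent across the product:
  M: −(0) − 2·(0) + (0) − 2·(1) + (1) = -1
  L: −(1) − 2·(3) + (2) − 2·(0) + (2) = -3
  T: −(-1) − 2·(-1) + (-1) − 2·(0) + (-2) = 0
  I: −(0) − 2·(0) + (0) − 2·(0) + (-2) = -2
So the dimensions are [M⁻¹ L⁻³ I⁻²].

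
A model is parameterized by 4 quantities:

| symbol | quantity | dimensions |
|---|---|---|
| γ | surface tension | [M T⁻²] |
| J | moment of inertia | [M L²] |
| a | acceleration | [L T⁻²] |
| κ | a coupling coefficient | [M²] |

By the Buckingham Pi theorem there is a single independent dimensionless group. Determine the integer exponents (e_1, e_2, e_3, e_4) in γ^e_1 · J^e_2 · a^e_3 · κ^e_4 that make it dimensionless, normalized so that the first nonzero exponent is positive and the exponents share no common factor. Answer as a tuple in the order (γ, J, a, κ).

M: e_1·(1) + e_2·(1) + e_3·(0) + e_4·(2) = 0
L: e_1·(0) + e_2·(2) + e_3·(1) + e_4·(0) = 0
T: e_1·(-2) + e_2·(0) + e_3·(-2) + e_4·(0) = 0
Solving this homogeneous linear system for the smallest-integer solution (first nonzero entry positive) gives (4, 2, -4, -3).

(4, 2, -4, -3)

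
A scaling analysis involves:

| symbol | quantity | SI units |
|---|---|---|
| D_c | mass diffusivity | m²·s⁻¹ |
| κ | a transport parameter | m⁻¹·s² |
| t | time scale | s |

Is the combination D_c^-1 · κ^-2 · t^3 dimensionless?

Sum the exponent of each base dimension across the product:
  L: −[D_c]_L − 2·[κ]_L + 3·[t]_L = −(2) − 2·(-1) + 3·(0) = 0
  T: −[D_c]_T − 2·[κ]_T + 3·[t]_T = −(-1) − 2·(2) + 3·(1) = 0
All base exponents vanish — dimensionless.

yes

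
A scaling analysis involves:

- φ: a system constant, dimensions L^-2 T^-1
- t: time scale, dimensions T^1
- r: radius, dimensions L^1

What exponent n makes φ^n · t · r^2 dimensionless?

Balance the L exponent: (-2)·n from φ, plus (0) + 2·(1) = 2 from the rest, must sum to zero.
-2n + 2 = 0, so n = 1.

1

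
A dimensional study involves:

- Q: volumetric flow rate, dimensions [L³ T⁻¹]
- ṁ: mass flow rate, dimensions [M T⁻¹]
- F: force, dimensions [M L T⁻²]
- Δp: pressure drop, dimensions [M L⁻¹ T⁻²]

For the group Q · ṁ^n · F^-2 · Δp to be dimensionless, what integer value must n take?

Balance the M exponent: (1)·n from ṁ, plus (0) − 2·(1) + (1) = -1 from the rest, must sum to zero.
n − 1 = 0, so n = 1.

1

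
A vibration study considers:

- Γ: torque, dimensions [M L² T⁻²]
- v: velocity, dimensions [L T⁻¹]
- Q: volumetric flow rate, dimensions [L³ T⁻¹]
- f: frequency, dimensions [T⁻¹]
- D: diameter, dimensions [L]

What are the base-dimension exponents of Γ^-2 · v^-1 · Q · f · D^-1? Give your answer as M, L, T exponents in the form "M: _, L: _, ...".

M: -2, L: -3, T: 3

Collect each base-dimension exponent across the product:
  M: −2·(1) − (0) + (0) + (0) − (0) = -2
  L: −2·(2) − (1) + (3) + (0) − (1) = -3
  T: −2·(-2) − (-1) + (-1) + (-1) − (0) = 3
So the dimensions are [M⁻² L⁻³ T³].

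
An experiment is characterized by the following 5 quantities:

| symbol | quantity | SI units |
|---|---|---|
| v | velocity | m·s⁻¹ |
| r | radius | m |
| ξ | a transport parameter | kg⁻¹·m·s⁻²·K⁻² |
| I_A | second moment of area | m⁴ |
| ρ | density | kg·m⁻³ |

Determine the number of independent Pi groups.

There are 5 variables and 4 base dimensions (M, L, T, Θ).
The dimension matrix has rank 4.
Independent dimensionless groups: 5 − 4 = 1.

1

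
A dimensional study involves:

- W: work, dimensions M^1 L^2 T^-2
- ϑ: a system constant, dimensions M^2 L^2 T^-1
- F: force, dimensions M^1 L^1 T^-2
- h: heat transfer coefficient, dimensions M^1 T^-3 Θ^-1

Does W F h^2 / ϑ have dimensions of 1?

Sum the exponent of each base dimension across the product:
  M: [W]_M − [ϑ]_M + [F]_M + 2·[h]_M = (1) − (2) + (1) + 2·(1) = 2
  L: [W]_L − [ϑ]_L + [F]_L + 2·[h]_L = (2) − (2) + (1) + 2·(0) = 1
  T: [W]_T − [ϑ]_T + [F]_T + 2·[h]_T = (-2) − (-1) + (-2) + 2·(-3) = -9
  Θ: [W]_Θ − [ϑ]_Θ + [F]_Θ + 2·[h]_Θ = (0) − (0) + (0) + 2·(-1) = -2
Net dimensions [M² L T⁻⁹ Θ⁻²] ≠ [1] — not dimensionless.

no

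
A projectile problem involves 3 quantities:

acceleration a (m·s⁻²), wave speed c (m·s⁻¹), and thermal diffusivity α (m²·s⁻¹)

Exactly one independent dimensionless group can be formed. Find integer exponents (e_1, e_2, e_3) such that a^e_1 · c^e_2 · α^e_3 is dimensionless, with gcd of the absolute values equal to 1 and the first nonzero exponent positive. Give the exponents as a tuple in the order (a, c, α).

L: e_1·(1) + e_2·(1) + e_3·(2) = 0
T: e_1·(-2) + e_2·(-1) + e_3·(-1) = 0
Solving this homogeneous linear system for the smallest-integer solution (first nonzero entry positive) gives (1, -3, 1).

(1, -3, 1)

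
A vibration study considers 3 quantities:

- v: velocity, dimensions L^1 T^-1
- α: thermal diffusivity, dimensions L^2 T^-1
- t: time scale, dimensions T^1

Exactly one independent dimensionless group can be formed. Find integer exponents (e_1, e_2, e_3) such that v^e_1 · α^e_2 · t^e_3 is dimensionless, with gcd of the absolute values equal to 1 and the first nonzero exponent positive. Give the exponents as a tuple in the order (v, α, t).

L: e_1·(1) + e_2·(2) + e_3·(0) = 0
T: e_1·(-1) + e_2·(-1) + e_3·(1) = 0
Solving this homogeneous linear system for the smallest-integer solution (first nonzero entry positive) gives (2, -1, 1).

(2, -1, 1)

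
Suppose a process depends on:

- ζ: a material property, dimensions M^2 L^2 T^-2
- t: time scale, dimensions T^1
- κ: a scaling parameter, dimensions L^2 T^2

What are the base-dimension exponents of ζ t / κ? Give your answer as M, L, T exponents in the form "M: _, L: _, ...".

M: 2, L: 0, T: -3

Collect each base-dimension exponent across the product:
  M: (2) + (0) − (0) = 2
  L: (2) + (0) − (2) = 0
  T: (-2) + (1) − (2) = -3
So the dimensions are [M² T⁻³].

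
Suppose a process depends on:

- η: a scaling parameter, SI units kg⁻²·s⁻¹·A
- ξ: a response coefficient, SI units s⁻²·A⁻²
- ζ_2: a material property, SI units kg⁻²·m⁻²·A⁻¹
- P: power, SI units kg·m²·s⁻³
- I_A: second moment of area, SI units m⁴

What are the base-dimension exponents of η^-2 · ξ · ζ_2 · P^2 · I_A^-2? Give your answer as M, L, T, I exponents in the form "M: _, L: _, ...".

Collect each base-dimension exponent across the product:
  M: −2·(-2) + (0) + (-2) + 2·(1) − 2·(0) = 4
  L: −2·(0) + (0) + (-2) + 2·(2) − 2·(4) = -6
  T: −2·(-1) + (-2) + (0) + 2·(-3) − 2·(0) = -6
  I: −2·(1) + (-2) + (-1) + 2·(0) − 2·(0) = -5
So the dimensions are [M⁴ L⁻⁶ T⁻⁶ I⁻⁵].

M: 4, L: -6, T: -6, I: -5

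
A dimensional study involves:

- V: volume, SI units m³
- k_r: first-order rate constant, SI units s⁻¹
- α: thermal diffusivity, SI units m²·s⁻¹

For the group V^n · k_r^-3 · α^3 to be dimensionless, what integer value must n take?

Balance the L exponent: (3)·n from V, plus −3·(0) + 3·(2) = 6 from the rest, must sum to zero.
3n + 6 = 0, so n = -2.

-2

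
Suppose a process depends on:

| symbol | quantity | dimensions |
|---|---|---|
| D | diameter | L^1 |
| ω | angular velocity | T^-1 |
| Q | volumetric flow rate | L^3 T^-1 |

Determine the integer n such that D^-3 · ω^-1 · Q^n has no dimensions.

1

Balance the L exponent: (3)·n from Q, plus −3·(1) − (0) = -3 from the rest, must sum to zero.
3n − 3 = 0, so n = 1.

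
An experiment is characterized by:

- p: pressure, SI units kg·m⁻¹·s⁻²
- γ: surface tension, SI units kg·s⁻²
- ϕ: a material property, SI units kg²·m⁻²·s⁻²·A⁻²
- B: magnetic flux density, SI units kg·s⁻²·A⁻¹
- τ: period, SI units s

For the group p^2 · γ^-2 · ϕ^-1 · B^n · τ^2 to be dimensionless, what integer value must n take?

2

Balance the M exponent: (1)·n from B, plus 2·(1) − 2·(1) − (2) + 2·(0) = -2 from the rest, must sum to zero.
n − 2 = 0, so n = 2.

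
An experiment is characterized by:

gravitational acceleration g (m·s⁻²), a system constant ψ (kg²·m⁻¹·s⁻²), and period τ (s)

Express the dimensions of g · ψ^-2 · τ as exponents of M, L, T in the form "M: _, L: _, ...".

Collect each base-dimension exponent across the product:
  M: (0) − 2·(2) + (0) = -4
  L: (1) − 2·(-1) + (0) = 3
  T: (-2) − 2·(-2) + (1) = 3
So the dimensions are [M⁻⁴ L³ T³].

M: -4, L: 3, T: 3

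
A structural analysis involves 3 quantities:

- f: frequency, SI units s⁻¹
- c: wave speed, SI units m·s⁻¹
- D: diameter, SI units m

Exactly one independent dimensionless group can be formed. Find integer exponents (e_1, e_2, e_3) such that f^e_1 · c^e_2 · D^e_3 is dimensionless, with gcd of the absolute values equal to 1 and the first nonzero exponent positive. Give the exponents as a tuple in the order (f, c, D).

(1, -1, 1)

L: e_1·(0) + e_2·(1) + e_3·(1) = 0
T: e_1·(-1) + e_2·(-1) + e_3·(0) = 0
Solving this homogeneous linear system for the smallest-integer solution (first nonzero entry positive) gives (1, -1, 1).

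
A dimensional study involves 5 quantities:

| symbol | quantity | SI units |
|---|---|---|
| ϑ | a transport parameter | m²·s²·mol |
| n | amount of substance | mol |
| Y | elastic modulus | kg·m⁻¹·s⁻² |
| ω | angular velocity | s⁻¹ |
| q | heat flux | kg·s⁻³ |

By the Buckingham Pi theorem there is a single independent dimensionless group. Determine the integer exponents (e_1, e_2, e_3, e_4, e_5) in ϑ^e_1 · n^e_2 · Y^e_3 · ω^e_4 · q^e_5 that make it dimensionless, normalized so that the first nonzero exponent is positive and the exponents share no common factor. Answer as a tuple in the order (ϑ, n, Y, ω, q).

M: e_1·(0) + e_2·(0) + e_3·(1) + e_4·(0) + e_5·(1) = 0
L: e_1·(2) + e_2·(0) + e_3·(-1) + e_4·(0) + e_5·(0) = 0
T: e_1·(2) + e_2·(0) + e_3·(-2) + e_4·(-1) + e_5·(-3) = 0
N: e_1·(1) + e_2·(1) + e_3·(0) + e_4·(0) + e_5·(0) = 0
Solving this homogeneous linear system for the smallest-integer solution (first nonzero entry positive) gives (1, -1, 2, 4, -2).

(1, -1, 2, 4, -2)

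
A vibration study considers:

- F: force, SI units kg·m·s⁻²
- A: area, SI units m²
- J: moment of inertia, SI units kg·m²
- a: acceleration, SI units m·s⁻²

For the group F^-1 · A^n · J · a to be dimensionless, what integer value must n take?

Balance the L exponent: (2)·n from A, plus −(1) + (2) + (1) = 2 from the rest, must sum to zero.
2n + 2 = 0, so n = -1.

-1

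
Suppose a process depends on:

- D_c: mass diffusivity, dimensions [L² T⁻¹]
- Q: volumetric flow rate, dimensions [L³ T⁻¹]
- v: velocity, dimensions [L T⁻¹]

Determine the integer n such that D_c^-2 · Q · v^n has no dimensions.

1

Balance the L exponent: (1)·n from v, plus −2·(2) + (3) = -1 from the rest, must sum to zero.
n − 1 = 0, so n = 1.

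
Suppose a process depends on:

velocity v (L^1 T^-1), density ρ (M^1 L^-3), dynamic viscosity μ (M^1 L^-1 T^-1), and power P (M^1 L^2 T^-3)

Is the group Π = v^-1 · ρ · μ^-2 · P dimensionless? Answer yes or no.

yes

Sum the exponent of each base dimension across the product:
  M: −[v]_M + [ρ]_M − 2·[μ]_M + [P]_M = −(0) + (1) − 2·(1) + (1) = 0
  L: −[v]_L + [ρ]_L − 2·[μ]_L + [P]_L = −(1) + (-3) − 2·(-1) + (2) = 0
  T: −[v]_T + [ρ]_T − 2·[μ]_T + [P]_T = −(-1) + (0) − 2·(-1) + (-3) = 0
All base exponents vanish — dimensionless.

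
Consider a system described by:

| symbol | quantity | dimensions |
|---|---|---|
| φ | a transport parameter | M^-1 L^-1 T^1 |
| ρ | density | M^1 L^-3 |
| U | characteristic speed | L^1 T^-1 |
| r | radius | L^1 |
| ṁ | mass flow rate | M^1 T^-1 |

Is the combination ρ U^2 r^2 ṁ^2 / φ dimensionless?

Sum the exponent of each base dimension across the product:
  M: −[φ]_M + [ρ]_M + 2·[U]_M + 2·[r]_M + 2·[ṁ]_M = −(-1) + (1) + 2·(0) + 2·(0) + 2·(1) = 4
  L: −[φ]_L + [ρ]_L + 2·[U]_L + 2·[r]_L + 2·[ṁ]_L = −(-1) + (-3) + 2·(1) + 2·(1) + 2·(0) = 2
  T: −[φ]_T + [ρ]_T + 2·[U]_T + 2·[r]_T + 2·[ṁ]_T = −(1) + (0) + 2·(-1) + 2·(0) + 2·(-1) = -5
Net dimensions [M⁴ L² T⁻⁵] ≠ [1] — not dimensionless.

no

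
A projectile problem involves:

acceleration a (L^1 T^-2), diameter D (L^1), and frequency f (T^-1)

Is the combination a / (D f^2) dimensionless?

Sum the exponent of each base dimension across the product:
  L: [a]_L − [D]_L − 2·[f]_L = (1) − (1) − 2·(0) = 0
  T: [a]_T − [D]_T − 2·[f]_T = (-2) − (0) − 2·(-1) = 0
All base exponents vanish — dimensionless.

yes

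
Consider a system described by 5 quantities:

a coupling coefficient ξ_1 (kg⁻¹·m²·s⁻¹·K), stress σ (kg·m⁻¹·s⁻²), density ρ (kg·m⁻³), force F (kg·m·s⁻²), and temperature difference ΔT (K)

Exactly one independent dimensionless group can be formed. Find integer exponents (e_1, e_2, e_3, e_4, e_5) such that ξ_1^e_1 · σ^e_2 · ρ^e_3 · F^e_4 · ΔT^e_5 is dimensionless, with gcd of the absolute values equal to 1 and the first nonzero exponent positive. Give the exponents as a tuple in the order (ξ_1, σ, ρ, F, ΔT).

(2, -3, 3, 2, -2)

M: e_1·(-1) + e_2·(1) + e_3·(1) + e_4·(1) + e_5·(0) = 0
L: e_1·(2) + e_2·(-1) + e_3·(-3) + e_4·(1) + e_5·(0) = 0
T: e_1·(-1) + e_2·(-2) + e_3·(0) + e_4·(-2) + e_5·(0) = 0
Θ: e_1·(1) + e_2·(0) + e_3·(0) + e_4·(0) + e_5·(1) = 0
Solving this homogeneous linear system for the smallest-integer solution (first nonzero entry positive) gives (2, -3, 3, 2, -2).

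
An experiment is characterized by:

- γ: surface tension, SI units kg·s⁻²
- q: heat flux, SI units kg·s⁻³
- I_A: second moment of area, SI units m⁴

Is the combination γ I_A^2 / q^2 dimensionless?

Sum the exponent of each base dimension across the product:
  M: [γ]_M − 2·[q]_M + 2·[I_A]_M = (1) − 2·(1) + 2·(0) = -1
  L: [γ]_L − 2·[q]_L + 2·[I_A]_L = (0) − 2·(0) + 2·(4) = 8
  T: [γ]_T − 2·[q]_T + 2·[I_A]_T = (-2) − 2·(-3) + 2·(0) = 4
Net dimensions [M⁻¹ L⁸ T⁴] ≠ [1] — not dimensionless.

no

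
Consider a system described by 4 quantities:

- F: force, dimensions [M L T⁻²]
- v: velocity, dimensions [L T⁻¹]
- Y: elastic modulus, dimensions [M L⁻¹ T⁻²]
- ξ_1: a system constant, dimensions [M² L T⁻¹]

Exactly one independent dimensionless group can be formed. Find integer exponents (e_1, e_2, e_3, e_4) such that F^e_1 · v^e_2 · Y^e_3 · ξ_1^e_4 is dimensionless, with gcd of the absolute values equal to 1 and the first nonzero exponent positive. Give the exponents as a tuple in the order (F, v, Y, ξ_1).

M: e_1·(1) + e_2·(0) + e_3·(1) + e_4·(2) = 0
L: e_1·(1) + e_2·(1) + e_3·(-1) + e_4·(1) = 0
T: e_1·(-2) + e_2·(-1) + e_3·(-2) + e_4·(-1) = 0
Solving this homogeneous linear system for the smallest-integer solution (first nonzero entry positive) gives (3, -3, -1, -1).

(3, -3, -1, -1)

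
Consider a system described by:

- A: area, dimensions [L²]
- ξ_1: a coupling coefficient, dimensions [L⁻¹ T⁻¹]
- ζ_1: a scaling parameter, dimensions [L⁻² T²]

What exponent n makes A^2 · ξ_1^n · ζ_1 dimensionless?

2

Balance the L exponent: (-1)·n from ξ_1, plus 2·(2) + (-2) = 2 from the rest, must sum to zero.
−n + 2 = 0, so n = 2.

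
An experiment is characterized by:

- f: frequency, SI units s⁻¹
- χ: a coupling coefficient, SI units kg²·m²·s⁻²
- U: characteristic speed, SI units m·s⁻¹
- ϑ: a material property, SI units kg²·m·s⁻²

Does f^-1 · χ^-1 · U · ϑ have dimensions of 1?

yes

Sum the exponent of each base dimension across the product:
  M: −[f]_M − [χ]_M + [U]_M + [ϑ]_M = −(0) − (2) + (0) + (2) = 0
  L: −[f]_L − [χ]_L + [U]_L + [ϑ]_L = −(0) − (2) + (1) + (1) = 0
  T: −[f]_T − [χ]_T + [U]_T + [ϑ]_T = −(-1) − (-2) + (-1) + (-2) = 0
All base exponents vanish — dimensionless.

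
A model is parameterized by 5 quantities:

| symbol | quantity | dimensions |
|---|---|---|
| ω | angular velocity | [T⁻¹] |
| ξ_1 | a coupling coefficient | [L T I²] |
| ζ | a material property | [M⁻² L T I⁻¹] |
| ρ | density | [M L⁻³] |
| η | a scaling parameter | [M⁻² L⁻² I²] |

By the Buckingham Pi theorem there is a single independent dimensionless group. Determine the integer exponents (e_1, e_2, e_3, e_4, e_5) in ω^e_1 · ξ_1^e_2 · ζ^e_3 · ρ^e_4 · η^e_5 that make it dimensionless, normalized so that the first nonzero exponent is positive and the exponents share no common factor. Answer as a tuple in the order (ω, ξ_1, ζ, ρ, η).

M: e_1·(0) + e_2·(0) + e_3·(-2) + e_4·(1) + e_5·(-2) = 0
L: e_1·(0) + e_2·(1) + e_3·(1) + e_4·(-3) + e_5·(-2) = 0
T: e_1·(-1) + e_2·(1) + e_3·(1) + e_4·(0) + e_5·(0) = 0
I: e_1·(0) + e_2·(2) + e_3·(-1) + e_4·(0) + e_5·(2) = 0
Solving this homogeneous linear system for the smallest-integer solution (first nonzero entry positive) gives (4, 2, 2, 2, -1).

(4, 2, 2, 2, -1)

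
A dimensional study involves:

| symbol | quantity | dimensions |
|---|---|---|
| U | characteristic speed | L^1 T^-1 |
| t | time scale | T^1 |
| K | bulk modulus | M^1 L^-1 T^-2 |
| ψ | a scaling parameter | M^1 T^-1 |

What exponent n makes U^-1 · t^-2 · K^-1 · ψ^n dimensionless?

Balance the M exponent: (1)·n from ψ, plus −(0) − 2·(0) − (1) = -1 from the rest, must sum to zero.
n − 1 = 0, so n = 1.

1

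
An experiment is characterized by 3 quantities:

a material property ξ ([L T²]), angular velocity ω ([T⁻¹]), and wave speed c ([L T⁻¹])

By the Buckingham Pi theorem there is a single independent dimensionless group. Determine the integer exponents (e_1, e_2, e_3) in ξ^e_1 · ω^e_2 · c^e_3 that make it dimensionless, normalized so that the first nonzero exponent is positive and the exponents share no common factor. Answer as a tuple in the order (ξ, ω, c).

(1, 3, -1)

L: e_1·(1) + e_2·(0) + e_3·(1) = 0
T: e_1·(2) + e_2·(-1) + e_3·(-1) = 0
Solving this homogeneous linear system for the smallest-integer solution (first nonzero entry positive) gives (1, 3, -1).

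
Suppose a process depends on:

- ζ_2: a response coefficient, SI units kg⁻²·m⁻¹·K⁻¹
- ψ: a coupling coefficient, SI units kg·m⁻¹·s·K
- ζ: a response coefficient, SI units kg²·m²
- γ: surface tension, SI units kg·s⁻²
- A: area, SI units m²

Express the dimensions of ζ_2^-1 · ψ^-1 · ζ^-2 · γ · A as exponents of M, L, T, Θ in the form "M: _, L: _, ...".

Collect each base-dimension exponent across the product:
  M: −(-2) − (1) − 2·(2) + (1) + (0) = -2
  L: −(-1) − (-1) − 2·(2) + (0) + (2) = 0
  T: −(0) − (1) − 2·(0) + (-2) + (0) = -3
  Θ: −(-1) − (1) − 2·(0) + (0) + (0) = 0
So the dimensions are [M⁻² T⁻³].

M: -2, L: 0, T: -3, Θ: 0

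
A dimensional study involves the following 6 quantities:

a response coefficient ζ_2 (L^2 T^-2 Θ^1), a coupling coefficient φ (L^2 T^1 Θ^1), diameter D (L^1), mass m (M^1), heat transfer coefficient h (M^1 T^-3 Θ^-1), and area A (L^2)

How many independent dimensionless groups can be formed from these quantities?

There are 6 variables and 4 base dimensions (M, L, T, Θ).
The dimension matrix has rank 4.
Independent dimensionless groups: 6 − 4 = 2.

2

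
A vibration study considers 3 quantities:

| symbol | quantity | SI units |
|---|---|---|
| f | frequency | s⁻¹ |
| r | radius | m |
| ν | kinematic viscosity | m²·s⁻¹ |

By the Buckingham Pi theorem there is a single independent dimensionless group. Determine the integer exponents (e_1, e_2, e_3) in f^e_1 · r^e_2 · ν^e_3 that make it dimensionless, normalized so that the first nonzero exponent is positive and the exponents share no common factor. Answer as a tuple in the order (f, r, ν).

L: e_1·(0) + e_2·(1) + e_3·(2) = 0
T: e_1·(-1) + e_2·(0) + e_3·(-1) = 0
Solving this homogeneous linear system for the smallest-integer solution (first nonzero entry positive) gives (1, 2, -1).

(1, 2, -1)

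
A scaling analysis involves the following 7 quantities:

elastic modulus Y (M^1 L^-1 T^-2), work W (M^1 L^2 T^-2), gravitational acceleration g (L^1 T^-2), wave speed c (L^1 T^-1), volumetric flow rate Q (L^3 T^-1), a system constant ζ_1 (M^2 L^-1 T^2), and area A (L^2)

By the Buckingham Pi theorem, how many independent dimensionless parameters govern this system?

There are 7 variables and 3 base dimensions (M, L, T).
The dimension matrix has rank 3.
Independent dimensionless groups: 7 − 3 = 4.

4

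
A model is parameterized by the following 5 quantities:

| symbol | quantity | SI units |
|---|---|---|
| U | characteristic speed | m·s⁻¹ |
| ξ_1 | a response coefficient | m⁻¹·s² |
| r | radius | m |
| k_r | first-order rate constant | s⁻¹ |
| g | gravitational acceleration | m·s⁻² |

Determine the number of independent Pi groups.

There are 5 variables and 2 base dimensions (L, T).
The dimension matrix has rank 2.
Independent dimensionless groups: 5 − 2 = 3.

3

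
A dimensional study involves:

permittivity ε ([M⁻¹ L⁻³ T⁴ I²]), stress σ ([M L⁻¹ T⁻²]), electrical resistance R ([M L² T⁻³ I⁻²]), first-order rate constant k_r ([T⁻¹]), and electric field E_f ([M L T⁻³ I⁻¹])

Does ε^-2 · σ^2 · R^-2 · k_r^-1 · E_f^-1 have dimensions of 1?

Sum the exponent of each base dimension across the product:
  M: −2·[ε]_M + 2·[σ]_M − 2·[R]_M − [k_r]_M − [E_f]_M = −2·(-1) + 2·(1) − 2·(1) − (0) − (1) = 1
  L: −2·[ε]_L + 2·[σ]_L − 2·[R]_L − [k_r]_L − [E_f]_L = −2·(-3) + 2·(-1) − 2·(2) − (0) − (1) = -1
  T: −2·[ε]_T + 2·[σ]_T − 2·[R]_T − [k_r]_T − [E_f]_T = −2·(4) + 2·(-2) − 2·(-3) − (-1) − (-3) = -2
  I: −2·[ε]_I + 2·[σ]_I − 2·[R]_I − [k_r]_I − [E_f]_I = −2·(2) + 2·(0) − 2·(-2) − (0) − (-1) = 1
Net dimensions [M L⁻¹ T⁻² I] ≠ [1] — not dimensionless.

no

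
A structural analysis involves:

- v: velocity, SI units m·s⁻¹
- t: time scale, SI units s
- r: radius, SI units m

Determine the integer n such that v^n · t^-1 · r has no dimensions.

-1

Balance the L exponent: (1)·n from v, plus −(0) + (1) = 1 from the rest, must sum to zero.
n + 1 = 0, so n = -1.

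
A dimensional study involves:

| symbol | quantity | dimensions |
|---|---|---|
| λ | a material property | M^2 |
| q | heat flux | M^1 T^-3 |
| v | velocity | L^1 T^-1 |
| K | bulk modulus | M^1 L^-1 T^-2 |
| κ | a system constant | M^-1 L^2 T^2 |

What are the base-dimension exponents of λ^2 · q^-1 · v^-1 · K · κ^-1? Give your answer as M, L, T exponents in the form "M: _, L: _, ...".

M: 5, L: -4, T: 0

Collect each base-dimension exponent across the product:
  M: 2·(2) − (1) − (0) + (1) − (-1) = 5
  L: 2·(0) − (0) − (1) + (-1) − (2) = -4
  T: 2·(0) − (-3) − (-1) + (-2) − (2) = 0
So the dimensions are [M⁵ L⁻⁴].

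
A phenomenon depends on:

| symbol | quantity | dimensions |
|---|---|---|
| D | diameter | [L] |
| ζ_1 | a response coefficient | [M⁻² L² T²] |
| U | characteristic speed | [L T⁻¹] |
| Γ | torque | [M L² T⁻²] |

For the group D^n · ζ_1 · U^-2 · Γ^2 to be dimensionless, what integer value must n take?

Balance the L exponent: (1)·n from D, plus (2) − 2·(1) + 2·(2) = 4 from the rest, must sum to zero.
n + 4 = 0, so n = -4.

-4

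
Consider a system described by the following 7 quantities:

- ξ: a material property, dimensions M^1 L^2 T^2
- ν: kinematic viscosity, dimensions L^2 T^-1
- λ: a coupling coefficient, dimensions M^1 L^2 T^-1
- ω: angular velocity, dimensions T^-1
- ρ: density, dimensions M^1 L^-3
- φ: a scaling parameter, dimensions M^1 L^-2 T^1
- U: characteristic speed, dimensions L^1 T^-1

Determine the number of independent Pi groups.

4

There are 7 variables and 3 base dimensions (M, L, T).
The dimension matrix has rank 3.
Independent dimensionless groups: 7 − 3 = 4.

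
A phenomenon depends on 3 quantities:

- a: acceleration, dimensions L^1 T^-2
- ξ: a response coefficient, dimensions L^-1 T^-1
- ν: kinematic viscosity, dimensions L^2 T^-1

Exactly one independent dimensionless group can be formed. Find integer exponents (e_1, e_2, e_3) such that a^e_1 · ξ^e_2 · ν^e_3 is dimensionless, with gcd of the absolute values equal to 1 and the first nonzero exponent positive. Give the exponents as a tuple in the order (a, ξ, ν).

L: e_1·(1) + e_2·(-1) + e_3·(2) = 0
T: e_1·(-2) + e_2·(-1) + e_3·(-1) = 0
Solving this homogeneous linear system for the smallest-integer solution (first nonzero entry positive) gives (1, -1, -1).

(1, -1, -1)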